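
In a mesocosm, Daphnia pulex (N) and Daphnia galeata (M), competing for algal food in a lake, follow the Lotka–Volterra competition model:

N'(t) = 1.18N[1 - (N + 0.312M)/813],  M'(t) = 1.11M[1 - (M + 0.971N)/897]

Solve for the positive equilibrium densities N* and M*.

Setting both brackets to zero gives the nullclines N + 0.312M = 813 and 0.971N + M = 897.
Substituting M = 897 - 0.971N into the first: N(1 - 0.312·0.971) = 813 - 0.312·897.
So N* = 533/0.697 = 765, and then M* = 897 - 0.971·765 = 154.

N* ≈ 765, M* ≈ 154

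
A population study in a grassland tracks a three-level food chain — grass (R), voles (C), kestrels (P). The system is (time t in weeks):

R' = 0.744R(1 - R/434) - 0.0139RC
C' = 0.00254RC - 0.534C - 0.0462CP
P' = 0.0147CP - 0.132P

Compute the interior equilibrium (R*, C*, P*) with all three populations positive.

R* ≈ 361, C* ≈ 8.98, P* ≈ 8.3

From dP/dt = 0: 0.0147C* = 0.132, so C* = 8.98.
From dR/dt = 0: 0.744(1 - R*/434) = 0.0139·8.98, giving R* = 434·(1 - 0.168) = 361.
From dC/dt = 0: 0.00254·361 - 0.534 = 0.0462P*, so P* = 0.383/0.0462 = 8.3.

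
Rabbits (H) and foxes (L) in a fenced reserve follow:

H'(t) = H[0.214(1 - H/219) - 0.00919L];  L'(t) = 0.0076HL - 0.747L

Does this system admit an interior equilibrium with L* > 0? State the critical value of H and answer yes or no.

The predator equation gives dL/dt > 0 only when H > 0.747/0.0076 = 98.3.
Without the predator, H → K = 219. Since 219 > 98.3, the predator can invade and persist.

Threshold H = 98.3; K > 98.3, so yes, the predator persists.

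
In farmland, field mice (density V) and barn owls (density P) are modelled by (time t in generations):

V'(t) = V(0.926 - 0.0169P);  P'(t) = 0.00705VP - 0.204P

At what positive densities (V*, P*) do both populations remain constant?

V* ≈ 28.9, P* ≈ 54.8

Set dP/dt = 0 with P > 0: 0.00705V - 0.204 = 0, so V* = 0.204/0.00705 = 28.9.
Set dV/dt = 0 with V > 0: 0.926 - 0.0169P = 0, so P* = 0.926/0.0169 = 54.8.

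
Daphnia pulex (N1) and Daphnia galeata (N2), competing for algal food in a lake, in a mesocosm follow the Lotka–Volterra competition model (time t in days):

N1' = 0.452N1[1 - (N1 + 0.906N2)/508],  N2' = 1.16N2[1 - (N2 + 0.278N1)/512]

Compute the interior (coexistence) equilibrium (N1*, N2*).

N1* ≈ 59, N2* ≈ 496

Setting both brackets to zero gives the nullclines N1 + 0.906N2 = 508 and 0.278N1 + N2 = 512.
Substituting N2 = 512 - 0.278N1 into the first: N1(1 - 0.906·0.278) = 508 - 0.906·512.
So N1* = 44.1/0.748 = 59, and then N2* = 512 - 0.278·59 = 496.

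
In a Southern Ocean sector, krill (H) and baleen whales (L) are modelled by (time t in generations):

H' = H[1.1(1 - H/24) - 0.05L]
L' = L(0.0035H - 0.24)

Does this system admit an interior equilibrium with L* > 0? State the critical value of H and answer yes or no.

The predator equation gives dL/dt > 0 only when H > 0.24/0.0035 = 68.6.
Without the predator, H → K = 24. Since 24 < 68.6, the predator cannot invade.

Threshold H = 68.6; K < 68.6, so no, the predator goes extinct.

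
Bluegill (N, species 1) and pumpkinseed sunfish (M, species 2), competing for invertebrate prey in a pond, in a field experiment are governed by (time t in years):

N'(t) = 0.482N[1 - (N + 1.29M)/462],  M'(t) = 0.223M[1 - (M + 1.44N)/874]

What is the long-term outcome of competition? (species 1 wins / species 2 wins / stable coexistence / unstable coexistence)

Compare the nullcline intercepts: K1/α12 = 462/1.29 = 358 < K2 = 874; K2/α21 = 874/1.44 = 607 > K1 = 462.
Since the inequalities point opposite ways, species 2 can invade but species 1 cannot.

species 2 excludes species 1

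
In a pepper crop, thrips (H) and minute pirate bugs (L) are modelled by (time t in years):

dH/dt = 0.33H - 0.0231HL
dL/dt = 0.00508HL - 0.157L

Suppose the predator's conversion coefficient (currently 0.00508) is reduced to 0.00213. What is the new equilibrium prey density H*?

H* ≈ 73.7

At the interior fixed point, setting dL/dt = 0 with L > 0 fixes H* = (predator death rate)/(HL coefficient) — independent of the other coefficients.
With the change, H* = 0.157/0.00213 = 73.7; it rises from 30.9.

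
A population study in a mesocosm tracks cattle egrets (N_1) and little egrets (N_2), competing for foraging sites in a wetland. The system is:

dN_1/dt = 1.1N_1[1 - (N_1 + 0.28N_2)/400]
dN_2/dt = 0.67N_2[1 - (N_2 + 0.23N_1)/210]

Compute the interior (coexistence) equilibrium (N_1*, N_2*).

Setting both brackets to zero gives the nullclines N_1 + 0.28N_2 = 400 and 0.23N_1 + N_2 = 210.
Substituting N_2 = 210 - 0.23N_1 into the first: N_1(1 - 0.28·0.23) = 400 - 0.28·210.
So N_1* = 341/0.936 = 365, and then N_2* = 210 - 0.23·365 = 126.

N_1* ≈ 365, N_2* ≈ 126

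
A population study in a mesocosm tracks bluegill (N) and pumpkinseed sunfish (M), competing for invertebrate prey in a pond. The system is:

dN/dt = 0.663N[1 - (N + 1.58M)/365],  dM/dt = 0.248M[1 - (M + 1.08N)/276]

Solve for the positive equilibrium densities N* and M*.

Setting both brackets to zero gives the nullclines N + 1.58M = 365 and 1.08N + M = 276.
Substituting M = 276 - 1.08N into the first: N(1 - 1.58·1.08) = 365 - 1.58·276.
So N* = -71.1/-0.706 = 101, and then M* = 276 - 1.08·101 = 167.

N* ≈ 101, M* ≈ 167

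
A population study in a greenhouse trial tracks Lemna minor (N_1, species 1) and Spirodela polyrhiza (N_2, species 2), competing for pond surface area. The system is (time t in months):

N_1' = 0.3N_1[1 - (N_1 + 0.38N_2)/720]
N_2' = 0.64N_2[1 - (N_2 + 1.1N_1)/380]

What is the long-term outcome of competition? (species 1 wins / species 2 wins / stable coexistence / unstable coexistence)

species 1 excludes species 2

Compare the nullcline intercepts: K1/α12 = 720/0.38 = 1890 > K2 = 380; K2/α21 = 380/1.1 = 345 < K1 = 720.
Since the inequalities point opposite ways, species 1 can invade but species 2 cannot.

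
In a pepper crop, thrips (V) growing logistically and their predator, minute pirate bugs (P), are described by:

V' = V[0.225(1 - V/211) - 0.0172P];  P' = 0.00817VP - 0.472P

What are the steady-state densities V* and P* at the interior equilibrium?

V* ≈ 57.8, P* ≈ 9.5

From dP/dt = 0 with P > 0: 0.00817V* = 0.472, so V* = 57.8.
Substitute into dV/dt = 0: 0.225(1 - 57.8/211) = 0.0172P*.
The bracket is 0.726, giving P* = 0.163/0.0172 = 9.5.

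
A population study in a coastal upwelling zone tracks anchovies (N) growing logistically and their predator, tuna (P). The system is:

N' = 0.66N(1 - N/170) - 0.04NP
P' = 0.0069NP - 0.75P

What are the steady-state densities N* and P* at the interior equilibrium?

N* ≈ 109, P* ≈ 5.95

From dP/dt = 0 with P > 0: 0.0069N* = 0.75, so N* = 109.
Substitute into dN/dt = 0: 0.66(1 - 109/170) = 0.04P*.
The bracket is 0.361, giving P* = 0.238/0.04 = 5.95.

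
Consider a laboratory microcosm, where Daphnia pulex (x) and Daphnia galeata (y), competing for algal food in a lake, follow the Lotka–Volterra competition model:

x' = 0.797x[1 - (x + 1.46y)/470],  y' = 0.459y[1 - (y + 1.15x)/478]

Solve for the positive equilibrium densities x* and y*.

x* ≈ 336, y* ≈ 92

Setting both brackets to zero gives the nullclines x + 1.46y = 470 and 1.15x + y = 478.
Substituting y = 478 - 1.15x into the first: x(1 - 1.46·1.15) = 470 - 1.46·478.
So x* = -228/-0.679 = 336, and then y* = 478 - 1.15·336 = 92.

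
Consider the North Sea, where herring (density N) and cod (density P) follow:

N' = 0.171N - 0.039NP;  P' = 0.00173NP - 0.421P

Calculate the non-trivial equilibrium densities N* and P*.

N* ≈ 243, P* ≈ 4.38

Set dP/dt = 0 with P > 0: 0.00173N - 0.421 = 0, so N* = 0.421/0.00173 = 243.
Set dN/dt = 0 with N > 0: 0.171 - 0.039P = 0, so P* = 0.171/0.039 = 4.38.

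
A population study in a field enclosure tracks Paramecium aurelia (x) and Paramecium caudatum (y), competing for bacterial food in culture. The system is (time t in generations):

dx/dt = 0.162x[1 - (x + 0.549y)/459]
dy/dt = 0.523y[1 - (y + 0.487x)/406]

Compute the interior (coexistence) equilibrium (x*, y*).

Setting both brackets to zero gives the nullclines x + 0.549y = 459 and 0.487x + y = 406.
Substituting y = 406 - 0.487x into the first: x(1 - 0.549·0.487) = 459 - 0.549·406.
So x* = 236/0.733 = 322, and then y* = 406 - 0.487·322 = 249.

x* ≈ 322, y* ≈ 249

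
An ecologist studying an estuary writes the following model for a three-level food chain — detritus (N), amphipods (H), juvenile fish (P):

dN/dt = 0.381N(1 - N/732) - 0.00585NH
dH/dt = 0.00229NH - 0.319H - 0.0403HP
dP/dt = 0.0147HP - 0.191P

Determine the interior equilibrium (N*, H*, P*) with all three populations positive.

From dP/dt = 0: 0.0147H* = 0.191, so H* = 13.
From dN/dt = 0: 0.381(1 - N*/732) = 0.00585·13, giving N* = 732·(1 - 0.2) = 586.
From dH/dt = 0: 0.00229·586 - 0.319 = 0.0403P*, so P* = 1.02/0.0403 = 25.4.

N* ≈ 586, H* ≈ 13, P* ≈ 25.4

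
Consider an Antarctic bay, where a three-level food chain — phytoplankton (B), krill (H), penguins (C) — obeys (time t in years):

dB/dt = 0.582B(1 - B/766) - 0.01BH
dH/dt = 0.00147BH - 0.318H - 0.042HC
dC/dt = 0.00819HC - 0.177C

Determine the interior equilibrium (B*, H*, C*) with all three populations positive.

B* ≈ 482, H* ≈ 21.6, C* ≈ 9.28

From dC/dt = 0: 0.00819H* = 0.177, so H* = 21.6.
From dB/dt = 0: 0.582(1 - B*/766) = 0.01·21.6, giving B* = 766·(1 - 0.371) = 482.
From dH/dt = 0: 0.00147·482 - 0.318 = 0.042C*, so C* = 0.39/0.042 = 9.28.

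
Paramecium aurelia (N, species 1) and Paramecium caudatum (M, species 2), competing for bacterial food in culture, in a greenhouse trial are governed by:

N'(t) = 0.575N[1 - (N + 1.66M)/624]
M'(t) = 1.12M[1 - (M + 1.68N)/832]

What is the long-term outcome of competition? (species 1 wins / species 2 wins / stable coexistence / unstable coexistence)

Compare the nullcline intercepts: K1/α12 = 624/1.66 = 376 < K2 = 832; K2/α21 = 832/1.68 = 495 < K1 = 624.
Since both are reversed, neither can invade when rare; the interior point is a saddle.

unstable coexistence (outcome depends on initial conditions)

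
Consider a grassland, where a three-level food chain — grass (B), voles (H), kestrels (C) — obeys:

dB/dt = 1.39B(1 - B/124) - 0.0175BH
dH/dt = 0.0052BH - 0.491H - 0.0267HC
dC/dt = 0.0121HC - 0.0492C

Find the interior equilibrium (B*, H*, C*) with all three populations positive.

From dC/dt = 0: 0.0121H* = 0.0492, so H* = 4.07.
From dB/dt = 0: 1.39(1 - B*/124) = 0.0175·4.07, giving B* = 124·(1 - 0.0512) = 118.
From dH/dt = 0: 0.0052·118 - 0.491 = 0.0267C*, so C* = 0.121/0.0267 = 4.52.

B* ≈ 118, H* ≈ 4.07, C* ≈ 4.52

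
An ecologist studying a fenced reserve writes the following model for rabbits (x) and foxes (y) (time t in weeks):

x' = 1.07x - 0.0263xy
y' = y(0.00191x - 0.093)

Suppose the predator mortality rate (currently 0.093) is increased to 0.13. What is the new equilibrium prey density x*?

At the interior fixed point, setting dy/dt = 0 with y > 0 fixes x* = (predator death rate)/(xy coefficient) — independent of the other coefficients.
With the change, x* = 0.13/0.00191 = 68.1; it rises from 48.7.

x* ≈ 68.1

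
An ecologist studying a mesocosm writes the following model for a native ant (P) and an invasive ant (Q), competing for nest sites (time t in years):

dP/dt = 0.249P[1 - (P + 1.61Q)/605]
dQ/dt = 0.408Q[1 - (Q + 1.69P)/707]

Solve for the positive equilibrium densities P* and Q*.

P* ≈ 310, Q* ≈ 183

Setting both brackets to zero gives the nullclines P + 1.61Q = 605 and 1.69P + Q = 707.
Substituting Q = 707 - 1.69P into the first: P(1 - 1.61·1.69) = 605 - 1.61·707.
So P* = -533/-1.72 = 310, and then Q* = 707 - 1.69·310 = 183.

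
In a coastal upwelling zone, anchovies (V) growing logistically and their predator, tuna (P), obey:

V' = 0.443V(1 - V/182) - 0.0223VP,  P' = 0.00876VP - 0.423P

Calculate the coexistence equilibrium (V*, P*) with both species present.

V* ≈ 48.3, P* ≈ 14.6

From dP/dt = 0 with P > 0: 0.00876V* = 0.423, so V* = 48.3.
Substitute into dV/dt = 0: 0.443(1 - 48.3/182) = 0.0223P*.
The bracket is 0.735, giving P* = 0.325/0.0223 = 14.6.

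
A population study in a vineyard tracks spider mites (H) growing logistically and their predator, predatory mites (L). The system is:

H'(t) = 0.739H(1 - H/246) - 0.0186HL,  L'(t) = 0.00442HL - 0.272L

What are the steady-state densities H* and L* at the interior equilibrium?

H* ≈ 61.5, L* ≈ 29.8

From dL/dt = 0 with L > 0: 0.00442H* = 0.272, so H* = 61.5.
Substitute into dH/dt = 0: 0.739(1 - 61.5/246) = 0.0186L*.
The bracket is 0.75, giving L* = 0.554/0.0186 = 29.8.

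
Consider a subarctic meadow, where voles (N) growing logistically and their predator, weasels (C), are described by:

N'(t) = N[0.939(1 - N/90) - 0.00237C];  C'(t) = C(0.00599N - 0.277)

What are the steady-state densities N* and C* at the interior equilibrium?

From dC/dt = 0 with C > 0: 0.00599N* = 0.277, so N* = 46.2.
Substitute into dN/dt = 0: 0.939(1 - 46.2/90) = 0.00237C*.
The bracket is 0.486, giving C* = 0.457/0.00237 = 193.

N* ≈ 46.2, C* ≈ 193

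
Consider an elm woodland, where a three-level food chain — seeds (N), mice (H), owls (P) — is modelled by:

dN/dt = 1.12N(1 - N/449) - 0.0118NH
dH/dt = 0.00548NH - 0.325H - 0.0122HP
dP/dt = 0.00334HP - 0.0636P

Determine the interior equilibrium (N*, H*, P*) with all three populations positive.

From dP/dt = 0: 0.00334H* = 0.0636, so H* = 19.
From dN/dt = 0: 1.12(1 - N*/449) = 0.0118·19, giving N* = 449·(1 - 0.201) = 359.
From dH/dt = 0: 0.00548·359 - 0.325 = 0.0122P*, so P* = 1.64/0.0122 = 135.

N* ≈ 359, H* ≈ 19, P* ≈ 135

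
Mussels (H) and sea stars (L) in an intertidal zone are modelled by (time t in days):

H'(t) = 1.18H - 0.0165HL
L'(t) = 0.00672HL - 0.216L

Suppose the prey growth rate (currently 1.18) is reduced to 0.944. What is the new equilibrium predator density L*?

L* ≈ 57.2

At the interior fixed point, setting dH/dt = 0 with H > 0 fixes L* = (prey growth rate)/(HL coefficient) — independent of the other coefficients.
With the change, L* = 0.944/0.0165 = 57.2; it falls from 71.5.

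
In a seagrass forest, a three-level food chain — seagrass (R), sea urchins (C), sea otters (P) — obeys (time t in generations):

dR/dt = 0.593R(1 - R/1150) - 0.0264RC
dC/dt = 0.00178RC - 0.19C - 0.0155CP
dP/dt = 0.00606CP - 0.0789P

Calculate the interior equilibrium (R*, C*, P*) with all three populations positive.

From dP/dt = 0: 0.00606C* = 0.0789, so C* = 13.
From dR/dt = 0: 0.593(1 - R*/1150) = 0.0264·13, giving R* = 1150·(1 - 0.58) = 483.
From dC/dt = 0: 0.00178·483 - 0.19 = 0.0155P*, so P* = 0.67/0.0155 = 43.3.

R* ≈ 483, C* ≈ 13, P* ≈ 43.3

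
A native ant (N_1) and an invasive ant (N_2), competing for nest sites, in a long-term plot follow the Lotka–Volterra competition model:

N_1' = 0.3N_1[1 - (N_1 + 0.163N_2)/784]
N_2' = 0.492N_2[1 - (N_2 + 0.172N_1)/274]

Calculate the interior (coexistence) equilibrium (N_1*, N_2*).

Setting both brackets to zero gives the nullclines N_1 + 0.163N_2 = 784 and 0.172N_1 + N_2 = 274.
Substituting N_2 = 274 - 0.172N_1 into the first: N_1(1 - 0.163·0.172) = 784 - 0.163·274.
So N_1* = 739/0.972 = 761, and then N_2* = 274 - 0.172·761 = 143.

N_1* ≈ 761, N_2* ≈ 143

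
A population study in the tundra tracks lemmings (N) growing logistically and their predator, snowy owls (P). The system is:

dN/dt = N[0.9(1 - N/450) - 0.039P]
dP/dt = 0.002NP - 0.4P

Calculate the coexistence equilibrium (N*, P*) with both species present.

From dP/dt = 0 with P > 0: 0.002N* = 0.4, so N* = 200.
Substitute into dN/dt = 0: 0.9(1 - 200/450) = 0.039P*.
The bracket is 0.556, giving P* = 0.5/0.039 = 12.8.

N* ≈ 200, P* ≈ 12.8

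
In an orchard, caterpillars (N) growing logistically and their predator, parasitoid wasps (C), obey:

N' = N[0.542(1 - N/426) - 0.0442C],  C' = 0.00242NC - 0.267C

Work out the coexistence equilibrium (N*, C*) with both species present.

N* ≈ 110, C* ≈ 9.09

From dC/dt = 0 with C > 0: 0.00242N* = 0.267, so N* = 110.
Substitute into dN/dt = 0: 0.542(1 - 110/426) = 0.0442C*.
The bracket is 0.741, giving C* = 0.402/0.0442 = 9.09.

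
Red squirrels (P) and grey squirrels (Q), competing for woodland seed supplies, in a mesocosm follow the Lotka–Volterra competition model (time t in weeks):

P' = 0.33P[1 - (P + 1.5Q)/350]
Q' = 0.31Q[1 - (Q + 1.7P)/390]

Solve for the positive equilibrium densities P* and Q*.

P* ≈ 152, Q* ≈ 132

Setting both brackets to zero gives the nullclines P + 1.5Q = 350 and 1.7P + Q = 390.
Substituting Q = 390 - 1.7P into the first: P(1 - 1.5·1.7) = 350 - 1.5·390.
So P* = -235/-1.55 = 152, and then Q* = 390 - 1.7·152 = 132.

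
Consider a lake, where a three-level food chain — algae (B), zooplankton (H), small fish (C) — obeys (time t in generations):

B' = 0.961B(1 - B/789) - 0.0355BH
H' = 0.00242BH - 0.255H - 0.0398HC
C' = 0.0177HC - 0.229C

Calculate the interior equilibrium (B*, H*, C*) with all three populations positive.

B* ≈ 412, H* ≈ 12.9, C* ≈ 18.6

From dC/dt = 0: 0.0177H* = 0.229, so H* = 12.9.
From dB/dt = 0: 0.961(1 - B*/789) = 0.0355·12.9, giving B* = 789·(1 - 0.478) = 412.
From dH/dt = 0: 0.00242·412 - 0.255 = 0.0398C*, so C* = 0.742/0.0398 = 18.6.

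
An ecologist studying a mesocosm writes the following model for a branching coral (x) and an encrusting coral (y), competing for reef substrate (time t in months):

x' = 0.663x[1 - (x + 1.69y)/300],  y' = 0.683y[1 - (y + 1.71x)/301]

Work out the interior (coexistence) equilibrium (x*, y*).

Setting both brackets to zero gives the nullclines x + 1.69y = 300 and 1.71x + y = 301.
Substituting y = 301 - 1.71x into the first: x(1 - 1.69·1.71) = 300 - 1.69·301.
So x* = -209/-1.89 = 110, and then y* = 301 - 1.71·110 = 112.

x* ≈ 110, y* ≈ 112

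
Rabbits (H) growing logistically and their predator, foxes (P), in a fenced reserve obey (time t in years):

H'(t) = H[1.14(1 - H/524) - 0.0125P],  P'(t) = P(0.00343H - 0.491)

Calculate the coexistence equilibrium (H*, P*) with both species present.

H* ≈ 143, P* ≈ 66.3

From dP/dt = 0 with P > 0: 0.00343H* = 0.491, so H* = 143.
Substitute into dH/dt = 0: 1.14(1 - 143/524) = 0.0125P*.
The bracket is 0.727, giving P* = 0.829/0.0125 = 66.3.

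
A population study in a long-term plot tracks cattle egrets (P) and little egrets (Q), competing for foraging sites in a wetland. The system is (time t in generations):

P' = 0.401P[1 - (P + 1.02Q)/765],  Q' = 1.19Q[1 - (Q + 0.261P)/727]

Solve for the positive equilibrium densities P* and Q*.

Setting both brackets to zero gives the nullclines P + 1.02Q = 765 and 0.261P + Q = 727.
Substituting Q = 727 - 0.261P into the first: P(1 - 1.02·0.261) = 765 - 1.02·727.
So P* = 23.5/0.734 = 32, and then Q* = 727 - 0.261·32 = 719.

P* ≈ 32, Q* ≈ 719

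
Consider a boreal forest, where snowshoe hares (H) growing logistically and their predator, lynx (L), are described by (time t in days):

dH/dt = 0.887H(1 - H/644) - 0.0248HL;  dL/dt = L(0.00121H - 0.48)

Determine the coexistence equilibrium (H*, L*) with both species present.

H* ≈ 397, L* ≈ 13.7

From dL/dt = 0 with L > 0: 0.00121H* = 0.48, so H* = 397.
Substitute into dH/dt = 0: 0.887(1 - 397/644) = 0.0248L*.
The bracket is 0.384, giving L* = 0.341/0.0248 = 13.7.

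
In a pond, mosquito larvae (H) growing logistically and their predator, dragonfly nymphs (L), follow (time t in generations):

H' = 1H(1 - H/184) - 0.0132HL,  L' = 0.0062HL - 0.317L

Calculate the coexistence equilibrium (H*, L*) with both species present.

From dL/dt = 0 with L > 0: 0.0062H* = 0.317, so H* = 51.1.
Substitute into dH/dt = 0: 1(1 - 51.1/184) = 0.0132L*.
The bracket is 0.722, giving L* = 0.722/0.0132 = 54.7.

H* ≈ 51.1, L* ≈ 54.7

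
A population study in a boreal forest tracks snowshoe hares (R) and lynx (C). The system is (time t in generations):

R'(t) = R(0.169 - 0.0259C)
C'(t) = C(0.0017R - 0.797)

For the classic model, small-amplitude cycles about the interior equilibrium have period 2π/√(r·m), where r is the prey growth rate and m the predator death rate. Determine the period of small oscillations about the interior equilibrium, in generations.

T ≈ 17.1 generations

Here r = 0.169 and m = 0.797, so r·m = 0.135.
ω = √0.135 = 0.367 per generation, hence T = 2π/ω ≈ 17.1 generations.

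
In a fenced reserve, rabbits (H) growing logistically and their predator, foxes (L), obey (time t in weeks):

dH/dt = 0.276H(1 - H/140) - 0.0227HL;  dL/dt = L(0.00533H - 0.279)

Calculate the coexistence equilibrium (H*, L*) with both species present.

H* ≈ 52.3, L* ≈ 7.61

From dL/dt = 0 with L > 0: 0.00533H* = 0.279, so H* = 52.3.
Substitute into dH/dt = 0: 0.276(1 - 52.3/140) = 0.0227L*.
The bracket is 0.626, giving L* = 0.173/0.0227 = 7.61.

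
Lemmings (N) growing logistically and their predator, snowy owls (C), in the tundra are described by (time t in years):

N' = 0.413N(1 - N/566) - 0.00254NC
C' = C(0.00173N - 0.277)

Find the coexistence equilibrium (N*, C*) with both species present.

N* ≈ 160, C* ≈ 117

From dC/dt = 0 with C > 0: 0.00173N* = 0.277, so N* = 160.
Substitute into dN/dt = 0: 0.413(1 - 160/566) = 0.00254C*.
The bracket is 0.717, giving C* = 0.296/0.00254 = 117.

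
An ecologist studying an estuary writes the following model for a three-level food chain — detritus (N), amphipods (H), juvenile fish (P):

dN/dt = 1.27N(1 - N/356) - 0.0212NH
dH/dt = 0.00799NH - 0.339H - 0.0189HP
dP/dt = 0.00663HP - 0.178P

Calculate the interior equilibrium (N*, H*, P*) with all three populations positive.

From dP/dt = 0: 0.00663H* = 0.178, so H* = 26.8.
From dN/dt = 0: 1.27(1 - N*/356) = 0.0212·26.8, giving N* = 356·(1 - 0.448) = 196.
From dH/dt = 0: 0.00799·196 - 0.339 = 0.0189P*, so P* = 1.23/0.0189 = 65.1.

N* ≈ 196, H* ≈ 26.8, P* ≈ 65.1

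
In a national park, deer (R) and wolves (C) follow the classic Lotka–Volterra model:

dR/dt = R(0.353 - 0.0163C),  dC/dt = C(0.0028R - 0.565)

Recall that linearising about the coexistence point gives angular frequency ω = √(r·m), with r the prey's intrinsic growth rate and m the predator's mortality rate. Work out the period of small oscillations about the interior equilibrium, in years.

T ≈ 14.1 years

Here r = 0.353 and m = 0.565, so r·m = 0.199.
ω = √0.199 = 0.447 per year, hence T = 2π/ω ≈ 14.1 years.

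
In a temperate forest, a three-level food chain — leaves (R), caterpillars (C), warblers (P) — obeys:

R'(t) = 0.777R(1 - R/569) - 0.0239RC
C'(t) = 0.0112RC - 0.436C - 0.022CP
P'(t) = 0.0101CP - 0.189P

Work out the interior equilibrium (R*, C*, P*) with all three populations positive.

From dP/dt = 0: 0.0101C* = 0.189, so C* = 18.7.
From dR/dt = 0: 0.777(1 - R*/569) = 0.0239·18.7, giving R* = 569·(1 - 0.576) = 241.
From dC/dt = 0: 0.0112·241 - 0.436 = 0.022P*, so P* = 2.27/0.022 = 103.

R* ≈ 241, C* ≈ 18.7, P* ≈ 103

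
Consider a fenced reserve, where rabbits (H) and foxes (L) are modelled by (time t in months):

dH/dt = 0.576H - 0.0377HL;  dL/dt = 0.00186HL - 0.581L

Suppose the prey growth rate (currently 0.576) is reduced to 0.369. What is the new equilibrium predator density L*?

L* ≈ 9.79

At the interior fixed point, setting dH/dt = 0 with H > 0 fixes L* = (prey growth rate)/(HL coefficient) — independent of the other coefficients.
With the change, L* = 0.369/0.0377 = 9.79; it falls from 15.3.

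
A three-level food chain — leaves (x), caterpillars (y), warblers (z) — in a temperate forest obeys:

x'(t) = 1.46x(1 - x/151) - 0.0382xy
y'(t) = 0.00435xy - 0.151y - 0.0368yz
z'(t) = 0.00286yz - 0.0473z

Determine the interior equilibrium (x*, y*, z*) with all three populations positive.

From dz/dt = 0: 0.00286y* = 0.0473, so y* = 16.5.
From dx/dt = 0: 1.46(1 - x*/151) = 0.0382·16.5, giving x* = 151·(1 - 0.433) = 85.7.
From dy/dt = 0: 0.00435·85.7 - 0.151 = 0.0368z*, so z* = 0.222/0.0368 = 6.02.

x* ≈ 85.7, y* ≈ 16.5, z* ≈ 6.02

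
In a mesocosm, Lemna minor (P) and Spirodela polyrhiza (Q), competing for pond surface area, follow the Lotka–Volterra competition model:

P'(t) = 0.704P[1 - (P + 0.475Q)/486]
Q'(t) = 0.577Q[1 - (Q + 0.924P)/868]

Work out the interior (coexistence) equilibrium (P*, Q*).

Setting both brackets to zero gives the nullclines P + 0.475Q = 486 and 0.924P + Q = 868.
Substituting Q = 868 - 0.924P into the first: P(1 - 0.475·0.924) = 486 - 0.475·868.
So P* = 73.7/0.561 = 131, and then Q* = 868 - 0.924·131 = 747.

P* ≈ 131, Q* ≈ 747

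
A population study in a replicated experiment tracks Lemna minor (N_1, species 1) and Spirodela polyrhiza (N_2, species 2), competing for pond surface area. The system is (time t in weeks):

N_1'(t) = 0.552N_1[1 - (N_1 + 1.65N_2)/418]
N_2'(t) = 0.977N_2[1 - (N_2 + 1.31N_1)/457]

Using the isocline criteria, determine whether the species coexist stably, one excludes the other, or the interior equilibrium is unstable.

unstable coexistence (outcome depends on initial conditions)

Compare the nullcline intercepts: K1/α12 = 418/1.65 = 253 < K2 = 457; K2/α21 = 457/1.31 = 349 < K1 = 418.
Since both are reversed, neither can invade when rare; the interior point is a saddle.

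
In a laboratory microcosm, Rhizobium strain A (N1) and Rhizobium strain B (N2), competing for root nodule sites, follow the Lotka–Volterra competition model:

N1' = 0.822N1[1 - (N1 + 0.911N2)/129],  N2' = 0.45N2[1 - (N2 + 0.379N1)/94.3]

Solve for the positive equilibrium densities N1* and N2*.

N1* ≈ 65.8, N2* ≈ 69.4

Setting both brackets to zero gives the nullclines N1 + 0.911N2 = 129 and 0.379N1 + N2 = 94.3.
Substituting N2 = 94.3 - 0.379N1 into the first: N1(1 - 0.911·0.379) = 129 - 0.911·94.3.
So N1* = 43.1/0.655 = 65.8, and then N2* = 94.3 - 0.379·65.8 = 69.4.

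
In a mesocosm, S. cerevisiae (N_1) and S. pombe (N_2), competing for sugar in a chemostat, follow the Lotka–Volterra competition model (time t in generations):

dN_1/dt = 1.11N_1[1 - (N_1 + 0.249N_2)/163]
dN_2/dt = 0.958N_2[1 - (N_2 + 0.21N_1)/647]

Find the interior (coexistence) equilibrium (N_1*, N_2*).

N_1* ≈ 2, N_2* ≈ 647

Setting both brackets to zero gives the nullclines N_1 + 0.249N_2 = 163 and 0.21N_1 + N_2 = 647.
Substituting N_2 = 647 - 0.21N_1 into the first: N_1(1 - 0.249·0.21) = 163 - 0.249·647.
So N_1* = 1.9/0.948 = 2, and then N_2* = 647 - 0.21·2 = 647.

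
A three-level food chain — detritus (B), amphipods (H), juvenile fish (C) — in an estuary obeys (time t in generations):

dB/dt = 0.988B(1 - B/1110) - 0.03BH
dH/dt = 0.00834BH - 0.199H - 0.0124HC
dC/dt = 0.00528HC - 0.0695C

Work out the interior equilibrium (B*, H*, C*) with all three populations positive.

From dC/dt = 0: 0.00528H* = 0.0695, so H* = 13.2.
From dB/dt = 0: 0.988(1 - B*/1110) = 0.03·13.2, giving B* = 1110·(1 - 0.4) = 666.
From dH/dt = 0: 0.00834·666 - 0.199 = 0.0124C*, so C* = 5.36/0.0124 = 432.

B* ≈ 666, H* ≈ 13.2, C* ≈ 432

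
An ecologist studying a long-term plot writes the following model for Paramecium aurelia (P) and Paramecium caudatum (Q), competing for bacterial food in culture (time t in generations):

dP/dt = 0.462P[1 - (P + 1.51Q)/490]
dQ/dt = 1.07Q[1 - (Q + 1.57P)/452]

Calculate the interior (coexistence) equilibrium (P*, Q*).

Setting both brackets to zero gives the nullclines P + 1.51Q = 490 and 1.57P + Q = 452.
Substituting Q = 452 - 1.57P into the first: P(1 - 1.51·1.57) = 490 - 1.51·452.
So P* = -193/-1.37 = 140, and then Q* = 452 - 1.57·140 = 231.

P* ≈ 140, Q* ≈ 231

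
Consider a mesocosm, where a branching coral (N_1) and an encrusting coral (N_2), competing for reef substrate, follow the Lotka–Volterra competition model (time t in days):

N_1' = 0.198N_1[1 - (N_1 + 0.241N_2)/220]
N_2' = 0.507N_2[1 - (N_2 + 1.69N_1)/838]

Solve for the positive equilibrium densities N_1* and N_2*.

N_1* ≈ 30.4, N_2* ≈ 787

Setting both brackets to zero gives the nullclines N_1 + 0.241N_2 = 220 and 1.69N_1 + N_2 = 838.
Substituting N_2 = 838 - 1.69N_1 into the first: N_1(1 - 0.241·1.69) = 220 - 0.241·838.
So N_1* = 18/0.593 = 30.4, and then N_2* = 838 - 1.69·30.4 = 787.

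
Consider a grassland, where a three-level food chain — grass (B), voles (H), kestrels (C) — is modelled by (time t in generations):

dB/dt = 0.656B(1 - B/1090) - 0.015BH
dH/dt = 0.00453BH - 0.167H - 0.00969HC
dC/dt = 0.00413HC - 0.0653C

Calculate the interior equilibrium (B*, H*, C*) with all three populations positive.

B* ≈ 696, H* ≈ 15.8, C* ≈ 308

From dC/dt = 0: 0.00413H* = 0.0653, so H* = 15.8.
From dB/dt = 0: 0.656(1 - B*/1090) = 0.015·15.8, giving B* = 1090·(1 - 0.362) = 696.
From dH/dt = 0: 0.00453·696 - 0.167 = 0.00969C*, so C* = 2.99/0.00969 = 308.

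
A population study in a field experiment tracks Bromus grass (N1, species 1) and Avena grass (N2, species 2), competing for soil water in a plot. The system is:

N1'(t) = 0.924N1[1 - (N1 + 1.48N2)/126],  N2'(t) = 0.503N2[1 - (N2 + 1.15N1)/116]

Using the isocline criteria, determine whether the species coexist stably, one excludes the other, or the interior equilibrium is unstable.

unstable coexistence (outcome depends on initial conditions)

Compare the nullcline intercepts: K1/α12 = 126/1.48 = 85.1 < K2 = 116; K2/α21 = 116/1.15 = 101 < K1 = 126.
Since both are reversed, neither can invade when rare; the interior point is a saddle.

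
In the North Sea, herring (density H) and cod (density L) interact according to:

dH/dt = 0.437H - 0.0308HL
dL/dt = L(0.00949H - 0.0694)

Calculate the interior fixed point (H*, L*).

H* ≈ 7.31, L* ≈ 14.2

Set dL/dt = 0 with L > 0: 0.00949H - 0.0694 = 0, so H* = 0.0694/0.00949 = 7.31.
Set dH/dt = 0 with H > 0: 0.437 - 0.0308L = 0, so L* = 0.437/0.0308 = 14.2.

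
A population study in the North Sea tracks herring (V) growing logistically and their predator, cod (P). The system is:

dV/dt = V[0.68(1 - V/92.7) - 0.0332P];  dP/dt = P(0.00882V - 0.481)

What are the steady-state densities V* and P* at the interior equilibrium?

V* ≈ 54.5, P* ≈ 8.43

From dP/dt = 0 with P > 0: 0.00882V* = 0.481, so V* = 54.5.
Substitute into dV/dt = 0: 0.68(1 - 54.5/92.7) = 0.0332P*.
The bracket is 0.412, giving P* = 0.28/0.0332 = 8.43.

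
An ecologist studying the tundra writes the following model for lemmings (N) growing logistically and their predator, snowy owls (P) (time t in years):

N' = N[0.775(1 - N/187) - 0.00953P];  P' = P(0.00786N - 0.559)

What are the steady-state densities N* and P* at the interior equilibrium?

N* ≈ 71.1, P* ≈ 50.4

From dP/dt = 0 with P > 0: 0.00786N* = 0.559, so N* = 71.1.
Substitute into dN/dt = 0: 0.775(1 - 71.1/187) = 0.00953P*.
The bracket is 0.62, giving P* = 0.48/0.00953 = 50.4.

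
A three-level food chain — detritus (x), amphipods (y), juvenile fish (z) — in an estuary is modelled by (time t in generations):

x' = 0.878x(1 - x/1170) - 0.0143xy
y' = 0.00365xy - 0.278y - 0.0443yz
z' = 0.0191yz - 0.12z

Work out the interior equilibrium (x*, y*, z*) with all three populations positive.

x* ≈ 1050, y* ≈ 6.28, z* ≈ 80.3

From dz/dt = 0: 0.0191y* = 0.12, so y* = 6.28.
From dx/dt = 0: 0.878(1 - x*/1170) = 0.0143·6.28, giving x* = 1170·(1 - 0.102) = 1050.
From dy/dt = 0: 0.00365·1050 - 0.278 = 0.0443z*, so z* = 3.56/0.0443 = 80.3.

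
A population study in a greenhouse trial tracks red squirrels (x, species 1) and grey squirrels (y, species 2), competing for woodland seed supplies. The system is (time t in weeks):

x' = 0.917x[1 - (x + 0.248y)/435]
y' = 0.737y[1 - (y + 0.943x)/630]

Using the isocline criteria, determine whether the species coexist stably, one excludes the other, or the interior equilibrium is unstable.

stable coexistence

Compare the nullcline intercepts: K1/α12 = 435/0.248 = 1750 > K2 = 630; K2/α21 = 630/0.943 = 668 > K1 = 435.
Since both inequalities hold, each species can invade when rare, so the interior equilibrium is stable.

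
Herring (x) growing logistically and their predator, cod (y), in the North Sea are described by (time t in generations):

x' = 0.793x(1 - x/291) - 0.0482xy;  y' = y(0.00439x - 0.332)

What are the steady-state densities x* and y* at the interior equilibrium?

From dy/dt = 0 with y > 0: 0.00439x* = 0.332, so x* = 75.6.
Substitute into dx/dt = 0: 0.793(1 - 75.6/291) = 0.0482y*.
The bracket is 0.74, giving y* = 0.587/0.0482 = 12.2.

x* ≈ 75.6, y* ≈ 12.2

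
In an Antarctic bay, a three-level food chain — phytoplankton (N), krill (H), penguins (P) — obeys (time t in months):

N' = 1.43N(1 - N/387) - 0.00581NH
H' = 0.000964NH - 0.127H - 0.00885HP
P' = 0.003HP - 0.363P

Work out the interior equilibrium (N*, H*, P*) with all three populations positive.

From dP/dt = 0: 0.003H* = 0.363, so H* = 121.
From dN/dt = 0: 1.43(1 - N*/387) = 0.00581·121, giving N* = 387·(1 - 0.492) = 197.
From dH/dt = 0: 0.000964·197 - 0.127 = 0.00885P*, so P* = 0.0627/0.00885 = 7.08.

N* ≈ 197, H* ≈ 121, P* ≈ 7.08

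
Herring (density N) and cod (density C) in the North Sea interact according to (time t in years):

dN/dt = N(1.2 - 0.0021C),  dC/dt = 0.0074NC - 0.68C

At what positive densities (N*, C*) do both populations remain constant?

Set dC/dt = 0 with C > 0: 0.0074N - 0.68 = 0, so N* = 0.68/0.0074 = 91.9.
Set dN/dt = 0 with N > 0: 1.2 - 0.0021C = 0, so C* = 1.2/0.0021 = 571.

N* ≈ 91.9, C* ≈ 571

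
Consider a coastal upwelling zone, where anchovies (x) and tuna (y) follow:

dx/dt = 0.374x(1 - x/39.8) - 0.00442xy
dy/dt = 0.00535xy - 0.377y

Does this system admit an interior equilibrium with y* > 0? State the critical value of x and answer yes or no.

The predator equation gives dy/dt > 0 only when x > 0.377/0.00535 = 70.5.
Without the predator, x → K = 39.8. Since 39.8 < 70.5, the predator cannot invade.

Threshold x = 70.5; K < 70.5, so no, the predator goes extinct.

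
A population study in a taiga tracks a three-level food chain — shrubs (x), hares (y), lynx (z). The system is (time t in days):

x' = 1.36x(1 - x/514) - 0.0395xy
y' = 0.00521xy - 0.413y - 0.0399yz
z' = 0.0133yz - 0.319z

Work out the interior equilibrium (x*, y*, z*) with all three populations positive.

From dz/dt = 0: 0.0133y* = 0.319, so y* = 24.
From dx/dt = 0: 1.36(1 - x*/514) = 0.0395·24, giving x* = 514·(1 - 0.697) = 156.
From dy/dt = 0: 0.00521·156 - 0.413 = 0.0399z*, so z* = 0.399/0.0399 = 10.

x* ≈ 156, y* ≈ 24, z* ≈ 10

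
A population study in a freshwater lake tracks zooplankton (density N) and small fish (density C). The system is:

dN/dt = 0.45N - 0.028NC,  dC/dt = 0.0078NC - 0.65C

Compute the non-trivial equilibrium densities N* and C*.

N* ≈ 83.3, C* ≈ 16.1

Set dC/dt = 0 with C > 0: 0.0078N - 0.65 = 0, so N* = 0.65/0.0078 = 83.3.
Set dN/dt = 0 with N > 0: 0.45 - 0.028C = 0, so C* = 0.45/0.028 = 16.1.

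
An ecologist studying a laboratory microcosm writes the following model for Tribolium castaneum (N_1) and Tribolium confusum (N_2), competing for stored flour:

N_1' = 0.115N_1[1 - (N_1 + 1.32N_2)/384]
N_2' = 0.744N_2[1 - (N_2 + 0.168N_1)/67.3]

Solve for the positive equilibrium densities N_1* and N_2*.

N_1* ≈ 379, N_2* ≈ 3.58

Setting both brackets to zero gives the nullclines N_1 + 1.32N_2 = 384 and 0.168N_1 + N_2 = 67.3.
Substituting N_2 = 67.3 - 0.168N_1 into the first: N_1(1 - 1.32·0.168) = 384 - 1.32·67.3.
So N_1* = 295/0.778 = 379, and then N_2* = 67.3 - 0.168·379 = 3.58.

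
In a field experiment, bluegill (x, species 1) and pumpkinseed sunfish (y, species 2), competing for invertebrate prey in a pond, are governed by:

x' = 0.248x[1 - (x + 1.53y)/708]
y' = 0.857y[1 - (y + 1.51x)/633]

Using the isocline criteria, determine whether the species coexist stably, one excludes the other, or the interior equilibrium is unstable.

unstable coexistence (outcome depends on initial conditions)

Compare the nullcline intercepts: K1/α12 = 708/1.53 = 463 < K2 = 633; K2/α21 = 633/1.51 = 419 < K1 = 708.
Since both are reversed, neither can invade when rare; the interior point is a saddle.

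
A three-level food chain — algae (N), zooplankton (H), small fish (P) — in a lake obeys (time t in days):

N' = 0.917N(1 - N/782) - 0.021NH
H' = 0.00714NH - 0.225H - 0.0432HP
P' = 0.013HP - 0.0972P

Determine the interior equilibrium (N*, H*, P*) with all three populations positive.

From dP/dt = 0: 0.013H* = 0.0972, so H* = 7.48.
From dN/dt = 0: 0.917(1 - N*/782) = 0.021·7.48, giving N* = 782·(1 - 0.171) = 648.
From dH/dt = 0: 0.00714·648 - 0.225 = 0.0432P*, so P* = 4.4/0.0432 = 102.

N* ≈ 648, H* ≈ 7.48, P* ≈ 102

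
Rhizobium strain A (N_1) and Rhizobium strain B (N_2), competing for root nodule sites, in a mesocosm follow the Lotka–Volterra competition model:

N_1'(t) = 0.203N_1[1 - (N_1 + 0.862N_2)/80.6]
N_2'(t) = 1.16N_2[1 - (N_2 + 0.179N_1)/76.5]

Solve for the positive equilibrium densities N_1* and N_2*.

Setting both brackets to zero gives the nullclines N_1 + 0.862N_2 = 80.6 and 0.179N_1 + N_2 = 76.5.
Substituting N_2 = 76.5 - 0.179N_1 into the first: N_1(1 - 0.862·0.179) = 80.6 - 0.862·76.5.
So N_1* = 14.7/0.846 = 17.3, and then N_2* = 76.5 - 0.179·17.3 = 73.4.

N_1* ≈ 17.3, N_2* ≈ 73.4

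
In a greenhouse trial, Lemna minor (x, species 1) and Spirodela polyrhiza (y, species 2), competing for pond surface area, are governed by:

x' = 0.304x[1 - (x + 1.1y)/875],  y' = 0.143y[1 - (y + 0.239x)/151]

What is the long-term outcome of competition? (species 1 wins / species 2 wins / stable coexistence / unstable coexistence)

species 1 excludes species 2

Compare the nullcline intercepts: K1/α12 = 875/1.1 = 795 > K2 = 151; K2/α21 = 151/0.239 = 632 < K1 = 875.
Since the inequalities point opposite ways, species 1 can invade but species 2 cannot.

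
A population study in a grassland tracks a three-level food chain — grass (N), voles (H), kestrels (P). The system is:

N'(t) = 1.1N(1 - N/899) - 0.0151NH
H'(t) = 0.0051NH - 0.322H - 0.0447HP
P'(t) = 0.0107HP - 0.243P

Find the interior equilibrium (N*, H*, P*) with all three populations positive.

N* ≈ 619, H* ≈ 22.7, P* ≈ 63.4

From dP/dt = 0: 0.0107H* = 0.243, so H* = 22.7.
From dN/dt = 0: 1.1(1 - N*/899) = 0.0151·22.7, giving N* = 899·(1 - 0.312) = 619.
From dH/dt = 0: 0.0051·619 - 0.322 = 0.0447P*, so P* = 2.83/0.0447 = 63.4.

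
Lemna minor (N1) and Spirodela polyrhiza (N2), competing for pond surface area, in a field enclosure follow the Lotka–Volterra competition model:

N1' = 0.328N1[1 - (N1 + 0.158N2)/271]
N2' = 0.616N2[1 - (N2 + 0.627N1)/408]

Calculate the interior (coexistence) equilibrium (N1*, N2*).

N1* ≈ 229, N2* ≈ 264

Setting both brackets to zero gives the nullclines N1 + 0.158N2 = 271 and 0.627N1 + N2 = 408.
Substituting N2 = 408 - 0.627N1 into the first: N1(1 - 0.158·0.627) = 271 - 0.158·408.
So N1* = 207/0.901 = 229, and then N2* = 408 - 0.627·229 = 264.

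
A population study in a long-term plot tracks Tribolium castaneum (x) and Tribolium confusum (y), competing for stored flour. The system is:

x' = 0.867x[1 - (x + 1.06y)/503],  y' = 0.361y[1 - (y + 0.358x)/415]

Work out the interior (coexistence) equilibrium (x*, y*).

Setting both brackets to zero gives the nullclines x + 1.06y = 503 and 0.358x + y = 415.
Substituting y = 415 - 0.358x into the first: x(1 - 1.06·0.358) = 503 - 1.06·415.
So x* = 63.1/0.621 = 102, and then y* = 415 - 0.358·102 = 379.

x* ≈ 102, y* ≈ 379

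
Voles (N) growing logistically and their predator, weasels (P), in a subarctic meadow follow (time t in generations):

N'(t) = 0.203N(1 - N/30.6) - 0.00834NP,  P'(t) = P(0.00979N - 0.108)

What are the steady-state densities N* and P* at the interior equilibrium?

N* ≈ 11, P* ≈ 15.6

From dP/dt = 0 with P > 0: 0.00979N* = 0.108, so N* = 11.
Substitute into dN/dt = 0: 0.203(1 - 11/30.6) = 0.00834P*.
The bracket is 0.639, giving P* = 0.13/0.00834 = 15.6.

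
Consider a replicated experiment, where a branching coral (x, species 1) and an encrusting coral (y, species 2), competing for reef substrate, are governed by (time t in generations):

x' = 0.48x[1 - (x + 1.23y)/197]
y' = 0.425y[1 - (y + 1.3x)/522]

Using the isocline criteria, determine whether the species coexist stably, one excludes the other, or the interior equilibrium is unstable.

Compare the nullcline intercepts: K1/α12 = 197/1.23 = 160 < K2 = 522; K2/α21 = 522/1.3 = 402 > K1 = 197.
Since the inequalities point opposite ways, species 2 can invade but species 1 cannot.

species 2 excludes species 1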